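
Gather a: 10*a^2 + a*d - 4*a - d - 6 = 10*a^2 + a*(d - 4) - d - 6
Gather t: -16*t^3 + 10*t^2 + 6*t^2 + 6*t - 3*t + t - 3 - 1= -16*t^3 + 16*t^2 + 4*t - 4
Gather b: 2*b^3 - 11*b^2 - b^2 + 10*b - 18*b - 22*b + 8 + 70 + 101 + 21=2*b^3 - 12*b^2 - 30*b + 200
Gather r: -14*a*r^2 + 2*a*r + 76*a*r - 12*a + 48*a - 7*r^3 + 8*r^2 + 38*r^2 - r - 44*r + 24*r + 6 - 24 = 36*a - 7*r^3 + r^2*(46 - 14*a) + r*(78*a - 21) - 18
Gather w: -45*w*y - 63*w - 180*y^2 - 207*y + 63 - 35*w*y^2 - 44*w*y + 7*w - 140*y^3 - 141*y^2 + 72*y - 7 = w*(-35*y^2 - 89*y - 56) - 140*y^3 - 321*y^2 - 135*y + 56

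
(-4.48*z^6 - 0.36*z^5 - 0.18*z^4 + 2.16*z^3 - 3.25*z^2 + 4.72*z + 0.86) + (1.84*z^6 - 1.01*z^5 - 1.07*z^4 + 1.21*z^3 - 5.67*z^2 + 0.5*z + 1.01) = -2.64*z^6 - 1.37*z^5 - 1.25*z^4 + 3.37*z^3 - 8.92*z^2 + 5.22*z + 1.87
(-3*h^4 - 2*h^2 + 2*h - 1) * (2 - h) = 3*h^5 - 6*h^4 + 2*h^3 - 6*h^2 + 5*h - 2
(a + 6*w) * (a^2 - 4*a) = a^3 + 6*a^2*w - 4*a^2 - 24*a*w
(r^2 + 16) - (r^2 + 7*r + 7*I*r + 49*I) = -7*r - 7*I*r + 16 - 49*I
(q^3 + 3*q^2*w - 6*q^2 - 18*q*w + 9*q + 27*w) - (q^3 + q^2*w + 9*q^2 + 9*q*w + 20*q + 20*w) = 2*q^2*w - 15*q^2 - 27*q*w - 11*q + 7*w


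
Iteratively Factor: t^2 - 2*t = (t)*(t - 2)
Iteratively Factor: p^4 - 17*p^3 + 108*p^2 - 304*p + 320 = (p - 4)*(p^3 - 13*p^2 + 56*p - 80) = (p - 5)*(p - 4)*(p^2 - 8*p + 16) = (p - 5)*(p - 4)^2*(p - 4)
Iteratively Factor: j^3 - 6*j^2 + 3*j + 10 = (j - 2)*(j^2 - 4*j - 5) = (j - 5)*(j - 2)*(j + 1)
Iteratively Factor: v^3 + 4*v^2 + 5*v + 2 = (v + 1)*(v^2 + 3*v + 2) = (v + 1)^2*(v + 2)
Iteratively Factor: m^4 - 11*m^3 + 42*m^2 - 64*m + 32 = (m - 4)*(m^3 - 7*m^2 + 14*m - 8) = (m - 4)^2*(m^2 - 3*m + 2) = (m - 4)^2*(m - 2)*(m - 1)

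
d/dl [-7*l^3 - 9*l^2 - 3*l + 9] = -21*l^2 - 18*l - 3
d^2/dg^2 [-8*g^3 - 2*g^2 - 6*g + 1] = -48*g - 4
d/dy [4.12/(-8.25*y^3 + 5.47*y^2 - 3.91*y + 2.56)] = (101.97*y^2 - 45.0728*y + 16.1092)/(8.25*y^3 - 5.47*y^2 + 3.91*y - 2.56)^2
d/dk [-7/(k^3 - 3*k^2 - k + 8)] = 7*(3*k^2 - 6*k - 1)/(k^3 - 3*k^2 - k + 8)^2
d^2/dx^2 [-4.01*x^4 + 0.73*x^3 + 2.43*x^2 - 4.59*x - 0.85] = -48.12*x^2 + 4.38*x + 4.86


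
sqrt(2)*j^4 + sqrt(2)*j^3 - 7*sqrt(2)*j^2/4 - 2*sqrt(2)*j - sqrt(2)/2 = (j + 1/2)*(j - sqrt(2))*(j + sqrt(2))*(sqrt(2)*j + sqrt(2)/2)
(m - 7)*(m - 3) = m^2 - 10*m + 21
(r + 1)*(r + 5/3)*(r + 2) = r^3 + 14*r^2/3 + 7*r + 10/3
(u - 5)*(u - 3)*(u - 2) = u^3 - 10*u^2 + 31*u - 30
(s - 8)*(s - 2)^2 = s^3 - 12*s^2 + 36*s - 32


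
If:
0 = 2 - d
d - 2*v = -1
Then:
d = 2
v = 3/2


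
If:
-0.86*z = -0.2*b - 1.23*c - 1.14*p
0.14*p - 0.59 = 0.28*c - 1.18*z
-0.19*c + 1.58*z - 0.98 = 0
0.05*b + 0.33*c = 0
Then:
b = -11.97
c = 1.81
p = 0.78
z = 0.84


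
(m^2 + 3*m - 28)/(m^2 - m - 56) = (m - 4)/(m - 8)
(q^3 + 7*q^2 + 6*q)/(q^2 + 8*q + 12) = q*(q + 1)/(q + 2)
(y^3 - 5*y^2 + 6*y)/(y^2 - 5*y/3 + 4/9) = 9*y*(y^2 - 5*y + 6)/(9*y^2 - 15*y + 4)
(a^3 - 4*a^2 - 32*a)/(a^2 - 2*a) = (a^2 - 4*a - 32)/(a - 2)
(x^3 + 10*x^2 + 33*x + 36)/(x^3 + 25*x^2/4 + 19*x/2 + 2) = 4*(x^2 + 6*x + 9)/(4*x^2 + 9*x + 2)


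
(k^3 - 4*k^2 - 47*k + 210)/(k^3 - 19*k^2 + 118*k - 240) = (k + 7)/(k - 8)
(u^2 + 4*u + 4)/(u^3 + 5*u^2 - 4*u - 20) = (u + 2)/(u^2 + 3*u - 10)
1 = 1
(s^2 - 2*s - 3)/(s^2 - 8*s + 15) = (s + 1)/(s - 5)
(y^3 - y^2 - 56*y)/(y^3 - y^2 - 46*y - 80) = y*(y + 7)/(y^2 + 7*y + 10)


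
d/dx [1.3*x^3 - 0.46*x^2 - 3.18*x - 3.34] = 3.9*x^2 - 0.92*x - 3.18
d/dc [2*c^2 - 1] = 4*c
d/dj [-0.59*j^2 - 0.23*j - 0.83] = -1.18*j - 0.23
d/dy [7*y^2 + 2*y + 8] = 14*y + 2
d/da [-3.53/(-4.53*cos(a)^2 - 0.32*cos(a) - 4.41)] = (31.9818*cos(a) + 1.1296)*sin(a)/(4.53*cos(a)^2 + 0.32*cos(a) + 4.41)^2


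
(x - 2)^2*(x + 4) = x^3 - 12*x + 16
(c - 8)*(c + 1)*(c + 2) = c^3 - 5*c^2 - 22*c - 16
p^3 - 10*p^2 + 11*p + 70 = (p - 7)*(p - 5)*(p + 2)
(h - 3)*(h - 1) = h^2 - 4*h + 3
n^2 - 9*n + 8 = (n - 8)*(n - 1)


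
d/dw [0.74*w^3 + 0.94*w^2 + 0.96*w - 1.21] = 2.22*w^2 + 1.88*w + 0.96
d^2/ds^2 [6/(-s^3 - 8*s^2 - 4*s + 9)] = 12*((3*s + 8)*(s^3 + 8*s^2 + 4*s - 9) - (3*s^2 + 16*s + 4)^2)/(s^3 + 8*s^2 + 4*s - 9)^3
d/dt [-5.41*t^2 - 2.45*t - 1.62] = -10.82*t - 2.45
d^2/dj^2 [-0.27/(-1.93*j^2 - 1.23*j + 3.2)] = (-2.011446*j^2 - 1.281906*j + 0.27*(3.86*j + 1.23)*(7.72*j + 2.46) + 3.33504)/(1.93*j^2 + 1.23*j - 3.2)^3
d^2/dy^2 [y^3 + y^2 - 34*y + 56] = 6*y + 2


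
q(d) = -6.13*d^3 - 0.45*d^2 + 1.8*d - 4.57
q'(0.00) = 1.80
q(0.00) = -4.57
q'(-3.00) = -161.01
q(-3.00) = 151.49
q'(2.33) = -100.13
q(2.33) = -80.36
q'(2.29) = -96.70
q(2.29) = -76.42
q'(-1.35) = -30.50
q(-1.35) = 7.26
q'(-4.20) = -318.82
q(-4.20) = 434.09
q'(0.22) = 0.71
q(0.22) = -4.26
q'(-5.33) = -515.84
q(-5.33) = 901.25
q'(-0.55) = -3.27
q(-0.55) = -4.68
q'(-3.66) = -241.25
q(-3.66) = 283.35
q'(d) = -18.39*d^2 - 0.9*d + 1.8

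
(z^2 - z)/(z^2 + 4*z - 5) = z/(z + 5)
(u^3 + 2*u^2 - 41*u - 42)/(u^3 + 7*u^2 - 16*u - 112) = (u^2 - 5*u - 6)/(u^2 - 16)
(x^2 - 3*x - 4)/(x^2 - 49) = (x^2 - 3*x - 4)/(x^2 - 49)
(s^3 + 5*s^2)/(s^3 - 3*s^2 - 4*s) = s*(s + 5)/(s^2 - 3*s - 4)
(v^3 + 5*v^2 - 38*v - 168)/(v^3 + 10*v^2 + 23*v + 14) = (v^2 - 2*v - 24)/(v^2 + 3*v + 2)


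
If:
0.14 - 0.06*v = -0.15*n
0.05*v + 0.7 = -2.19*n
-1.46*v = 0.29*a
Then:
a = -7.31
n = -0.35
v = 1.45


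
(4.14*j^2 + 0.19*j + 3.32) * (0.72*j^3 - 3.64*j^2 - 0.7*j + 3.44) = 2.9808*j^5 - 14.9328*j^4 - 1.1992*j^3 + 2.0238*j^2 - 1.6704*j + 11.4208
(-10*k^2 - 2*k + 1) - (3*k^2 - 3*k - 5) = -13*k^2 + k + 6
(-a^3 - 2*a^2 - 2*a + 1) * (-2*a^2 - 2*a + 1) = 2*a^5 + 6*a^4 + 7*a^3 - 4*a + 1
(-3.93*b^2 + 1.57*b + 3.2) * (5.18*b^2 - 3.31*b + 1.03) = -20.3574*b^4 + 21.1409*b^3 + 7.3314*b^2 - 8.9749*b + 3.296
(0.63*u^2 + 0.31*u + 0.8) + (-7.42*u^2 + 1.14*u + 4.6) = -6.79*u^2 + 1.45*u + 5.4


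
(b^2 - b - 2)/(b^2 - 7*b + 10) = (b + 1)/(b - 5)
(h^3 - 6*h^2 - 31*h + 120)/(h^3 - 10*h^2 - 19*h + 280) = (h - 3)/(h - 7)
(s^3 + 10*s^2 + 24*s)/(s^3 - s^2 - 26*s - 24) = s*(s + 6)/(s^2 - 5*s - 6)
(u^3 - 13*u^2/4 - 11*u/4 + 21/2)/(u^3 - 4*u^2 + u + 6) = (u + 7/4)/(u + 1)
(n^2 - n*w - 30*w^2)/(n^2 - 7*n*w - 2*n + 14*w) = (n^2 - n*w - 30*w^2)/(n^2 - 7*n*w - 2*n + 14*w)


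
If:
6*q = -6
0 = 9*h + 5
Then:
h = -5/9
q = -1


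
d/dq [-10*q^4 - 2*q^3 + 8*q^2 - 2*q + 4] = -40*q^3 - 6*q^2 + 16*q - 2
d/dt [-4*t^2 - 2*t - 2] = -8*t - 2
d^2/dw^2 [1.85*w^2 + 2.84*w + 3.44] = 3.70000000000000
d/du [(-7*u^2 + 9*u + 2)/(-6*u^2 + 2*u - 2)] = (20*u^2 + 26*u - 11)/(2*(9*u^4 - 6*u^3 + 7*u^2 - 2*u + 1))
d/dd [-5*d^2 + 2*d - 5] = 2 - 10*d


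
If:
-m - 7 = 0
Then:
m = -7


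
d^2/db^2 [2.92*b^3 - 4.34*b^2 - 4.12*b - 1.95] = 17.52*b - 8.68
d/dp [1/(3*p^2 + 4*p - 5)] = 2*(-3*p - 2)/(3*p^2 + 4*p - 5)^2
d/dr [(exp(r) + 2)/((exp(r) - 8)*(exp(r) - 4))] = (-exp(2*r) - 4*exp(r) + 56)*exp(r)/(exp(4*r) - 24*exp(3*r) + 208*exp(2*r) - 768*exp(r) + 1024)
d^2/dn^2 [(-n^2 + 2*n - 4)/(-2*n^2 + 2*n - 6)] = (-n^3 + 3*n^2 + 6*n - 5)/(n^6 - 3*n^5 + 12*n^4 - 19*n^3 + 36*n^2 - 27*n + 27)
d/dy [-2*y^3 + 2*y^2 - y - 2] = -6*y^2 + 4*y - 1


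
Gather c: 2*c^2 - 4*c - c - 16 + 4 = 2*c^2 - 5*c - 12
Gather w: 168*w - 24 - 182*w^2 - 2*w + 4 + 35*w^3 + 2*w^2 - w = 35*w^3 - 180*w^2 + 165*w - 20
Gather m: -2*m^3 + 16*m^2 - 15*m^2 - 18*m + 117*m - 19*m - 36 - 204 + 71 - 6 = -2*m^3 + m^2 + 80*m - 175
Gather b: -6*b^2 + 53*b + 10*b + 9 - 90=-6*b^2 + 63*b - 81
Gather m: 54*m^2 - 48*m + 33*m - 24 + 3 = 54*m^2 - 15*m - 21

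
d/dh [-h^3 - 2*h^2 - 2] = h*(-3*h - 4)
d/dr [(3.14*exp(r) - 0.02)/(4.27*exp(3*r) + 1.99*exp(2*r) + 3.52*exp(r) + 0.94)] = (-26.8156*exp(3*r) - 5.9924*exp(2*r) + 0.0795999999999992*exp(r) + 3.022)*exp(r)/(18.2329*exp(6*r) + 16.9946*exp(5*r) + 34.0209*exp(4*r) + 22.0372*exp(3*r) + 16.1316*exp(2*r) + 6.6176*exp(r) + 0.8836)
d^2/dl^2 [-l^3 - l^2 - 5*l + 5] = -6*l - 2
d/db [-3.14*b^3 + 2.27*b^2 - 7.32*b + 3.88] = -9.42*b^2 + 4.54*b - 7.32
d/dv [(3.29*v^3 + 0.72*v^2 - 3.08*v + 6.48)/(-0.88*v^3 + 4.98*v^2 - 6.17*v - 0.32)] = (17.0178*v^4 - 46.0194*v^3 + 24.8448*v^2 - 65.0016*v + 40.9672)/(0.7744*v^6 - 8.7648*v^5 + 35.6596*v^4 - 60.89*v^3 + 34.8817*v^2 + 3.9488*v + 0.1024)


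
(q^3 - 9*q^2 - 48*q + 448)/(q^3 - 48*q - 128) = (q^2 - q - 56)/(q^2 + 8*q + 16)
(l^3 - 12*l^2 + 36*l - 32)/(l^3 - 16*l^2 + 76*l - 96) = (l - 2)/(l - 6)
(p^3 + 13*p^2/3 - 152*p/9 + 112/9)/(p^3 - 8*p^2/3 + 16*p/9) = (p + 7)/p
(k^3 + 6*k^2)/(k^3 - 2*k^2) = (k + 6)/(k - 2)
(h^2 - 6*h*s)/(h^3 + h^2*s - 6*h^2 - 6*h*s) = (h - 6*s)/(h^2 + h*s - 6*h - 6*s)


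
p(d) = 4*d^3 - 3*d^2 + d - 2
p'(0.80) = 3.88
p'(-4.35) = 254.17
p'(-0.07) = 1.48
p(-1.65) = -29.79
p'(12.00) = 1657.00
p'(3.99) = 168.10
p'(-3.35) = 155.77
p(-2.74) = -109.55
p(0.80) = -1.07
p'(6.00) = 397.00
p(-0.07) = -2.09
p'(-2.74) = 107.53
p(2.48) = 43.04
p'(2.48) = 59.92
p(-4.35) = -392.37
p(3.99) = 208.31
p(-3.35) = -189.40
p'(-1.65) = 43.57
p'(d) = 12*d^2 - 6*d + 1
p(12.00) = 6490.00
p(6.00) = 760.00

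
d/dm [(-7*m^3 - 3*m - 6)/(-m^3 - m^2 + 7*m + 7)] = (7*m^4 - 104*m^3 - 168*m^2 - 12*m + 21)/(m^6 + 2*m^5 - 13*m^4 - 28*m^3 + 35*m^2 + 98*m + 49)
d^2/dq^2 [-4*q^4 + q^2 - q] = 2 - 48*q^2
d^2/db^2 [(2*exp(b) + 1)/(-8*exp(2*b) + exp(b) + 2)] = (-128*exp(4*b) - 272*exp(3*b) - 168*exp(2*b) - 61*exp(b) - 6)*exp(b)/(512*exp(6*b) - 192*exp(5*b) - 360*exp(4*b) + 95*exp(3*b) + 90*exp(2*b) - 12*exp(b) - 8)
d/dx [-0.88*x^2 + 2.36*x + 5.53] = 2.36 - 1.76*x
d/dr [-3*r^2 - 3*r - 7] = -6*r - 3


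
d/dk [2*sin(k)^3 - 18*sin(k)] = 6*(sin(k)^2 - 3)*cos(k)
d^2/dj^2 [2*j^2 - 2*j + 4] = 4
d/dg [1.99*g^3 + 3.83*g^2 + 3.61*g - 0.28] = 5.97*g^2 + 7.66*g + 3.61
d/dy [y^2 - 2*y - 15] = 2*y - 2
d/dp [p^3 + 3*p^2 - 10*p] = 3*p^2 + 6*p - 10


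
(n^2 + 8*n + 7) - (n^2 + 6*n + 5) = 2*n + 2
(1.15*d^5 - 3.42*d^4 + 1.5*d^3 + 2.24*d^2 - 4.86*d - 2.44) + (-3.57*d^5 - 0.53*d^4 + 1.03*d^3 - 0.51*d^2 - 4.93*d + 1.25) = -2.42*d^5 - 3.95*d^4 + 2.53*d^3 + 1.73*d^2 - 9.79*d - 1.19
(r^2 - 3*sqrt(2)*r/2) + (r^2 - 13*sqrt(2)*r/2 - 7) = 2*r^2 - 8*sqrt(2)*r - 7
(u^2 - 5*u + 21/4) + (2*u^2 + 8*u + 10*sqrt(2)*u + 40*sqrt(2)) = 3*u^2 + 3*u + 10*sqrt(2)*u + 21/4 + 40*sqrt(2)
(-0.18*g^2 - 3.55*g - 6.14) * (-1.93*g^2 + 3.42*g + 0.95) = 0.3474*g^4 + 6.2359*g^3 - 0.4618*g^2 - 24.3713*g - 5.833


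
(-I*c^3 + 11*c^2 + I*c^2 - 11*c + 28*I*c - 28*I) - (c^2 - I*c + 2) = -I*c^3 + 10*c^2 + I*c^2 - 11*c + 29*I*c - 2 - 28*I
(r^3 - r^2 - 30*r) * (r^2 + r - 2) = r^5 - 33*r^3 - 28*r^2 + 60*r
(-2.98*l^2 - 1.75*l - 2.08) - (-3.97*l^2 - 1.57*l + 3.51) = 0.99*l^2 - 0.18*l - 5.59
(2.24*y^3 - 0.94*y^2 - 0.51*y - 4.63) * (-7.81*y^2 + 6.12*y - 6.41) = -17.4944*y^5 + 21.0502*y^4 - 16.1281*y^3 + 39.0645*y^2 - 25.0665*y + 29.6783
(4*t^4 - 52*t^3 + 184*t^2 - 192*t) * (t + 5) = 4*t^5 - 32*t^4 - 76*t^3 + 728*t^2 - 960*t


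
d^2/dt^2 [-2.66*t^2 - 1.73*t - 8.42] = -5.32000000000000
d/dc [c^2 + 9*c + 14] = 2*c + 9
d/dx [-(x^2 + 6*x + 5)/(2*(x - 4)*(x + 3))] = (7*x^2 + 34*x + 67)/(2*(x^4 - 2*x^3 - 23*x^2 + 24*x + 144))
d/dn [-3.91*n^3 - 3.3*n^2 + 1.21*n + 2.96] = -11.73*n^2 - 6.6*n + 1.21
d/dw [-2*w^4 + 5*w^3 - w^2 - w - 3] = -8*w^3 + 15*w^2 - 2*w - 1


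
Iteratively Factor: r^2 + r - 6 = (r - 2)*(r + 3)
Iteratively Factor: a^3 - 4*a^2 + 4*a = (a)*(a^2 - 4*a + 4) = a*(a - 2)*(a - 2)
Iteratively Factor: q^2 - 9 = (q - 3)*(q + 3)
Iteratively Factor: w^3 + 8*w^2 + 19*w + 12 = (w + 4)*(w^2 + 4*w + 3) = (w + 3)*(w + 4)*(w + 1)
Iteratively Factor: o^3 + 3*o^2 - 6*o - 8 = (o + 4)*(o^2 - o - 2) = (o + 1)*(o + 4)*(o - 2)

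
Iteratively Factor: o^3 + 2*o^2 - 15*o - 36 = (o + 3)*(o^2 - o - 12) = (o - 4)*(o + 3)*(o + 3)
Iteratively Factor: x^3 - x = (x + 1)*(x^2 - x) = (x - 1)*(x + 1)*(x)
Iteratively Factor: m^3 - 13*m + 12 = (m + 4)*(m^2 - 4*m + 3) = (m - 3)*(m + 4)*(m - 1)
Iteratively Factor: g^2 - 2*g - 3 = (g + 1)*(g - 3)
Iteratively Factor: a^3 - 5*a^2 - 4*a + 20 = (a + 2)*(a^2 - 7*a + 10) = (a - 5)*(a + 2)*(a - 2)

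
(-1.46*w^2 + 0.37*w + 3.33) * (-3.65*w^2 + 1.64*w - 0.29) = 5.329*w^4 - 3.7449*w^3 - 11.1243*w^2 + 5.3539*w - 0.9657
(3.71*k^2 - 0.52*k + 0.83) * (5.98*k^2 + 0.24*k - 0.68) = 22.1858*k^4 - 2.2192*k^3 + 2.3158*k^2 + 0.5528*k - 0.5644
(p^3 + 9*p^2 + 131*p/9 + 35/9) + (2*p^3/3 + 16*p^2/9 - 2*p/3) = 5*p^3/3 + 97*p^2/9 + 125*p/9 + 35/9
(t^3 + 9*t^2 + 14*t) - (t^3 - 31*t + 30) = 9*t^2 + 45*t - 30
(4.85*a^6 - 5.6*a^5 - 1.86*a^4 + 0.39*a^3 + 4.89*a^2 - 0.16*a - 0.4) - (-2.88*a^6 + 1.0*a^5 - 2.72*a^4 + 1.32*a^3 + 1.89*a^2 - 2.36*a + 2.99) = 7.73*a^6 - 6.6*a^5 + 0.86*a^4 - 0.93*a^3 + 3.0*a^2 + 2.2*a - 3.39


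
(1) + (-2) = -1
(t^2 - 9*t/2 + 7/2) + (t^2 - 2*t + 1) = 2*t^2 - 13*t/2 + 9/2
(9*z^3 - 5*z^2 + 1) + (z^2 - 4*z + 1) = 9*z^3 - 4*z^2 - 4*z + 2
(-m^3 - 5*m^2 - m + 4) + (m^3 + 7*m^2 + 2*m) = 2*m^2 + m + 4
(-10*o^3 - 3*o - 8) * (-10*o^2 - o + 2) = 100*o^5 + 10*o^4 + 10*o^3 + 83*o^2 + 2*o - 16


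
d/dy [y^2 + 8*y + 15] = 2*y + 8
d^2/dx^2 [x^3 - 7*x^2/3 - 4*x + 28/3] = 6*x - 14/3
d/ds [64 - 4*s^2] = -8*s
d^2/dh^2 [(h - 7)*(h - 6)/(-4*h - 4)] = -28/(h^3 + 3*h^2 + 3*h + 1)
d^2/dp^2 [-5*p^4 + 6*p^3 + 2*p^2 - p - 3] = -60*p^2 + 36*p + 4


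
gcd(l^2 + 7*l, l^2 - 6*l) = l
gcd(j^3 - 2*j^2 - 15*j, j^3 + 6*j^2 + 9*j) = j^2 + 3*j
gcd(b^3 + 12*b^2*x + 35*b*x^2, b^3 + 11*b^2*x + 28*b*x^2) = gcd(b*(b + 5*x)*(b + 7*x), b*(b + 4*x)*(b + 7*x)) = b^2 + 7*b*x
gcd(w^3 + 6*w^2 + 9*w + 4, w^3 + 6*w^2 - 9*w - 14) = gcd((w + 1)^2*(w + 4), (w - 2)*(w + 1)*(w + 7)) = w + 1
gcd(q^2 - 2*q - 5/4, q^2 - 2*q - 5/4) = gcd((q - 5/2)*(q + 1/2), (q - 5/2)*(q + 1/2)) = q^2 - 2*q - 5/4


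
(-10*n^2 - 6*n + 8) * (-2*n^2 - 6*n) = 20*n^4 + 72*n^3 + 20*n^2 - 48*n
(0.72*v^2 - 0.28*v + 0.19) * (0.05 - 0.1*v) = -0.072*v^3 + 0.064*v^2 - 0.033*v + 0.0095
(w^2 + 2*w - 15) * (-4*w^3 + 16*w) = -4*w^5 - 8*w^4 + 76*w^3 + 32*w^2 - 240*w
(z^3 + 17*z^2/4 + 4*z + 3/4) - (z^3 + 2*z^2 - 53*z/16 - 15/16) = 9*z^2/4 + 117*z/16 + 27/16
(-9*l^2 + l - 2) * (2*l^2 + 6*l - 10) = -18*l^4 - 52*l^3 + 92*l^2 - 22*l + 20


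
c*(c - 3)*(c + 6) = c^3 + 3*c^2 - 18*c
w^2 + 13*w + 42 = (w + 6)*(w + 7)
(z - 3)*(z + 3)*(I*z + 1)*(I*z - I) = -z^4 + z^3 + I*z^3 + 9*z^2 - I*z^2 - 9*z - 9*I*z + 9*I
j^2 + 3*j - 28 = (j - 4)*(j + 7)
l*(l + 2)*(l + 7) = l^3 + 9*l^2 + 14*l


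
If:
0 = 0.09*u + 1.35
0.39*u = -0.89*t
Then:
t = 6.57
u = -15.00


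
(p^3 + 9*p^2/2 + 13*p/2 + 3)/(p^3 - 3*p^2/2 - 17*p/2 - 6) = (p + 2)/(p - 4)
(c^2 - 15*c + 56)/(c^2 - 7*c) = (c - 8)/c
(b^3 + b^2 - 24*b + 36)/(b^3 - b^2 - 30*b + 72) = (b - 2)/(b - 4)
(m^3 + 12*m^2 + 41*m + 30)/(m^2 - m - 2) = (m^2 + 11*m + 30)/(m - 2)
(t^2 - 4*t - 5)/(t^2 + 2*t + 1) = (t - 5)/(t + 1)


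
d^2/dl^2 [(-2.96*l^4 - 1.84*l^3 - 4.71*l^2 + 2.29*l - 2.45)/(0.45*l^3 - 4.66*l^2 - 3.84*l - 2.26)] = (-1.77635683940025e-15*l^8 - 5.6843418860808e-14*l^7 - 148.410622*l^6 - 352.161234*l^5 - 554.977991999999*l^4 - 135.438188*l^3 - 245.479032*l^2 - 479.089668*l - 108.509264)/(0.091125*l^9 - 2.83095*l^8 + 26.98326*l^7 - 54.252766*l^6 - 201.821832*l^5 - 329.943576*l^4 - 292.375908*l^3 - 171.379416*l^2 - 58.839552*l - 11.543176)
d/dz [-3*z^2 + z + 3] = 1 - 6*z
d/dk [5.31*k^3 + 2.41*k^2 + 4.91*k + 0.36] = 15.93*k^2 + 4.82*k + 4.91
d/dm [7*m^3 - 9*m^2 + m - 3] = 21*m^2 - 18*m + 1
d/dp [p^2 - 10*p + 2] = 2*p - 10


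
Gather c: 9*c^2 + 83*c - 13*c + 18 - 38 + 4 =9*c^2 + 70*c - 16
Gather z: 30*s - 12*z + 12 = 30*s - 12*z + 12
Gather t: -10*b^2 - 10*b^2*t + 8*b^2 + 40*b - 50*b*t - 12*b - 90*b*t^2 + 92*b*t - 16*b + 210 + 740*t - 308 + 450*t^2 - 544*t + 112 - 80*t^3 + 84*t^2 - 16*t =-2*b^2 + 12*b - 80*t^3 + t^2*(534 - 90*b) + t*(-10*b^2 + 42*b + 180) + 14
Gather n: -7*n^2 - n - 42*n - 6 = -7*n^2 - 43*n - 6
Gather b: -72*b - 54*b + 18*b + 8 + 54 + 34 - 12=84 - 108*b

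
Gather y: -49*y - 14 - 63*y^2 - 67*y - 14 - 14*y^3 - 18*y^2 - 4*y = -14*y^3 - 81*y^2 - 120*y - 28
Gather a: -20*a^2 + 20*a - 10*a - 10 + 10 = -20*a^2 + 10*a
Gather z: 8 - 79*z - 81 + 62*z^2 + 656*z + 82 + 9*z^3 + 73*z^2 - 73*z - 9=9*z^3 + 135*z^2 + 504*z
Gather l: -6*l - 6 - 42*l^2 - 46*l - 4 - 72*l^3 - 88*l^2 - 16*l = -72*l^3 - 130*l^2 - 68*l - 10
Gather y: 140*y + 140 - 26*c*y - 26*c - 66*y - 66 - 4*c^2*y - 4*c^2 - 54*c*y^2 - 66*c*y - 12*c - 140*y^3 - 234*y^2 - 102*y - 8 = -4*c^2 - 38*c - 140*y^3 + y^2*(-54*c - 234) + y*(-4*c^2 - 92*c - 28) + 66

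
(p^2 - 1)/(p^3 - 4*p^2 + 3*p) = (p + 1)/(p*(p - 3))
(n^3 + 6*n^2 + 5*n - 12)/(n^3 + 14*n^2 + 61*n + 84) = (n - 1)/(n + 7)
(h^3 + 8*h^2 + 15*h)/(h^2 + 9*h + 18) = h*(h + 5)/(h + 6)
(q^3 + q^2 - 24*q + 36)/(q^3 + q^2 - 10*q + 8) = (q^2 + 3*q - 18)/(q^2 + 3*q - 4)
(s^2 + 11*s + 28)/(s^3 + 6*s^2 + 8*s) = (s + 7)/(s*(s + 2))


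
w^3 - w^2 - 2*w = w*(w - 2)*(w + 1)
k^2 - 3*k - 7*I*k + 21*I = (k - 3)*(k - 7*I)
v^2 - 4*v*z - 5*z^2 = (v - 5*z)*(v + z)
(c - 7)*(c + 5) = c^2 - 2*c - 35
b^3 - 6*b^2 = b^2*(b - 6)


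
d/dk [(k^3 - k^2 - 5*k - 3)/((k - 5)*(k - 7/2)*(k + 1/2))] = 8*(-14*k^4 + 73*k^3 - 36*k^2 - 131*k - 8)/(16*k^6 - 256*k^5 + 1448*k^4 - 3112*k^3 + 569*k^2 + 3710*k + 1225)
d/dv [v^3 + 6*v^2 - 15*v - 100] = 3*v^2 + 12*v - 15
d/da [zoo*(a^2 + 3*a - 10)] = zoo*(a + 1)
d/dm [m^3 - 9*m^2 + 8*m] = 3*m^2 - 18*m + 8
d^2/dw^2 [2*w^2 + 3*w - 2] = 4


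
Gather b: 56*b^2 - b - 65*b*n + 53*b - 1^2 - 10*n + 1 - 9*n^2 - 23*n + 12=56*b^2 + b*(52 - 65*n) - 9*n^2 - 33*n + 12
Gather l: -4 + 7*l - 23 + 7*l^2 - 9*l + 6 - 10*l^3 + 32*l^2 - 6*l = -10*l^3 + 39*l^2 - 8*l - 21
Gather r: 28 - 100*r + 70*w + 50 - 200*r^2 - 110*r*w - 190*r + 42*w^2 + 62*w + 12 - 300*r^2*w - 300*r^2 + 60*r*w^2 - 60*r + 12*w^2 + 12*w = r^2*(-300*w - 500) + r*(60*w^2 - 110*w - 350) + 54*w^2 + 144*w + 90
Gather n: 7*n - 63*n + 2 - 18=-56*n - 16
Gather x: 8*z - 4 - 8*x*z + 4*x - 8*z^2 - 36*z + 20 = x*(4 - 8*z) - 8*z^2 - 28*z + 16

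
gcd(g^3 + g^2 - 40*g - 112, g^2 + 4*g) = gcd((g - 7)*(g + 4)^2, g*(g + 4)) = g + 4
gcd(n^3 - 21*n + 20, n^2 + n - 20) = n^2 + n - 20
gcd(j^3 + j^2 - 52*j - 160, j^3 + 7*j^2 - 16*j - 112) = j + 4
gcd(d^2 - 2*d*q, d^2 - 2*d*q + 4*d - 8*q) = -d + 2*q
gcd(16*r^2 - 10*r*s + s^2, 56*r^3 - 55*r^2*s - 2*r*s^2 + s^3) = 8*r - s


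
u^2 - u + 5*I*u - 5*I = (u - 1)*(u + 5*I)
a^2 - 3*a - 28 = (a - 7)*(a + 4)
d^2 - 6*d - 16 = (d - 8)*(d + 2)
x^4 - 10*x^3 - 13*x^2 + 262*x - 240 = (x - 8)*(x - 6)*(x - 1)*(x + 5)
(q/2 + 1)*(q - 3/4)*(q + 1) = q^3/2 + 9*q^2/8 - q/8 - 3/4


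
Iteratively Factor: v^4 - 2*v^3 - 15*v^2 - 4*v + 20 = (v + 2)*(v^3 - 4*v^2 - 7*v + 10) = (v + 2)^2*(v^2 - 6*v + 5) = (v - 5)*(v + 2)^2*(v - 1)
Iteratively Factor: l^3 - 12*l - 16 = (l - 4)*(l^2 + 4*l + 4) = (l - 4)*(l + 2)*(l + 2)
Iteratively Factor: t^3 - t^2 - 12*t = (t - 4)*(t^2 + 3*t) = t*(t - 4)*(t + 3)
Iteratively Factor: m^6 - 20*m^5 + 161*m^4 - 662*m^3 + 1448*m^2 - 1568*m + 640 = (m - 2)*(m^5 - 18*m^4 + 125*m^3 - 412*m^2 + 624*m - 320) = (m - 4)*(m - 2)*(m^4 - 14*m^3 + 69*m^2 - 136*m + 80) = (m - 5)*(m - 4)*(m - 2)*(m^3 - 9*m^2 + 24*m - 16) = (m - 5)*(m - 4)^2*(m - 2)*(m^2 - 5*m + 4) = (m - 5)*(m - 4)^2*(m - 2)*(m - 1)*(m - 4)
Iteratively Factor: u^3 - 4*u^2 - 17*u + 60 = (u - 5)*(u^2 + u - 12) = (u - 5)*(u - 3)*(u + 4)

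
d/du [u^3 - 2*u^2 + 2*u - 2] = 3*u^2 - 4*u + 2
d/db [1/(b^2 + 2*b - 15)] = 2*(-b - 1)/(b^2 + 2*b - 15)^2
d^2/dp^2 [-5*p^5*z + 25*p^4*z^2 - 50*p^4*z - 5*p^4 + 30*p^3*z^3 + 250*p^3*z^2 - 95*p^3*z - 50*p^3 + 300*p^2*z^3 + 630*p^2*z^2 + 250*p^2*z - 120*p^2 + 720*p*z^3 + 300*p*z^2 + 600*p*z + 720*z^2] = -100*p^3*z + 300*p^2*z^2 - 600*p^2*z - 60*p^2 + 180*p*z^3 + 1500*p*z^2 - 570*p*z - 300*p + 600*z^3 + 1260*z^2 + 500*z - 240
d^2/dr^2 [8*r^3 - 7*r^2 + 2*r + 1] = 48*r - 14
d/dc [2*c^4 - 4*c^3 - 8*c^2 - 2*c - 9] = 8*c^3 - 12*c^2 - 16*c - 2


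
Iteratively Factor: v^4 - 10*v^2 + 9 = (v + 1)*(v^3 - v^2 - 9*v + 9) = (v - 1)*(v + 1)*(v^2 - 9) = (v - 3)*(v - 1)*(v + 1)*(v + 3)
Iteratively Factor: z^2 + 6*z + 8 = (z + 4)*(z + 2)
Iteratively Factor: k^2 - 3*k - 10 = (k + 2)*(k - 5)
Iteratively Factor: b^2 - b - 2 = (b - 2)*(b + 1)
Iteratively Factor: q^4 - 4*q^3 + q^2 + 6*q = (q + 1)*(q^3 - 5*q^2 + 6*q) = (q - 3)*(q + 1)*(q^2 - 2*q) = q*(q - 3)*(q + 1)*(q - 2)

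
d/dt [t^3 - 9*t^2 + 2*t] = 3*t^2 - 18*t + 2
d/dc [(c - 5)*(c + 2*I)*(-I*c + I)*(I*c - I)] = 4*c^3 + c^2*(-21 + 6*I) + c*(22 - 28*I) - 5 + 22*I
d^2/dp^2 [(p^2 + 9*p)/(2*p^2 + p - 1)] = 4*(17*p^3 + 3*p^2 + 27*p + 5)/(8*p^6 + 12*p^5 - 6*p^4 - 11*p^3 + 3*p^2 + 3*p - 1)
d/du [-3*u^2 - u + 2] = -6*u - 1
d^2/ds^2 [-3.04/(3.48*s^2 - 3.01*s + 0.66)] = (73.631232*s^2 - 63.686784*s - 3.04*(6.96*s - 3.01)*(13.92*s - 6.02) + 13.964544)/(3.48*s^2 - 3.01*s + 0.66)^3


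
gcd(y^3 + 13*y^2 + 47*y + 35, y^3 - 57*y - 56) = y^2 + 8*y + 7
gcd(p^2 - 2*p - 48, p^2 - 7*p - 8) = p - 8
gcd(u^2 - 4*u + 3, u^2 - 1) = u - 1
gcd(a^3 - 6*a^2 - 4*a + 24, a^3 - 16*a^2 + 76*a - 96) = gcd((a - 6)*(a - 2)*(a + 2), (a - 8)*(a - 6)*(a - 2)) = a^2 - 8*a + 12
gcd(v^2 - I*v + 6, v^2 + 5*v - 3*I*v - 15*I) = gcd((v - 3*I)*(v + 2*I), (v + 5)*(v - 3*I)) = v - 3*I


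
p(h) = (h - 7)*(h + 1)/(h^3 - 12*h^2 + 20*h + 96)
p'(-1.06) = -0.14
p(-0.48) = -0.05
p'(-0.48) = -0.07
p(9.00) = 0.61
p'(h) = (h - 7)*(h + 1)*(-3*h^2 + 24*h - 20)/(h^3 - 12*h^2 + 20*h + 96)^2 + (h - 7)/(h^3 - 12*h^2 + 20*h + 96) + (h + 1)/(h^3 - 12*h^2 + 20*h + 96) = (-h^4 + 12*h^3 - 31*h^2 + 24*h - 436)/(h^6 - 24*h^5 + 184*h^4 - 288*h^3 - 1904*h^2 + 3840*h + 9216)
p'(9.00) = -0.50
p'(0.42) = -0.04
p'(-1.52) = -0.50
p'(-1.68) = -1.11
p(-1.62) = 0.19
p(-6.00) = -0.10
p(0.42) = -0.09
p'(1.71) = -0.04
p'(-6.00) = -0.01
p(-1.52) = 0.13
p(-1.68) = 0.25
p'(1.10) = -0.04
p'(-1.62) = -0.79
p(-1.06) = 0.01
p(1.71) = -0.14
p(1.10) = -0.12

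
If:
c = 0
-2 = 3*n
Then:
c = 0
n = -2/3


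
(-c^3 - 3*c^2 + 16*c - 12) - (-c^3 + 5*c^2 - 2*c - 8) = -8*c^2 + 18*c - 4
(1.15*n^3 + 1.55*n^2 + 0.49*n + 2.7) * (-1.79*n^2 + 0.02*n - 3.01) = -2.0585*n^5 - 2.7515*n^4 - 4.3076*n^3 - 9.4887*n^2 - 1.4209*n - 8.127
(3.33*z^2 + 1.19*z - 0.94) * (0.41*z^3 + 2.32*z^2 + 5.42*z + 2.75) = 1.3653*z^5 + 8.2135*z^4 + 20.424*z^3 + 13.4265*z^2 - 1.8223*z - 2.585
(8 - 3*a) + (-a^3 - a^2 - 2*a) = -a^3 - a^2 - 5*a + 8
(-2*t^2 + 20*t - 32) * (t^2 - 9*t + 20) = -2*t^4 + 38*t^3 - 252*t^2 + 688*t - 640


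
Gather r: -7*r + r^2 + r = r^2 - 6*r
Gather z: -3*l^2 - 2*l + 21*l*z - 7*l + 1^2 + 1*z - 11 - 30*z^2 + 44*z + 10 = -3*l^2 - 9*l - 30*z^2 + z*(21*l + 45)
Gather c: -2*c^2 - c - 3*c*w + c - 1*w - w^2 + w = -2*c^2 - 3*c*w - w^2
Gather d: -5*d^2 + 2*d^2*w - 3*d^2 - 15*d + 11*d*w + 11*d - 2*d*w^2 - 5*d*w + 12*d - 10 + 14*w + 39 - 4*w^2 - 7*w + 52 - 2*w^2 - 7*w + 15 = d^2*(2*w - 8) + d*(-2*w^2 + 6*w + 8) - 6*w^2 + 96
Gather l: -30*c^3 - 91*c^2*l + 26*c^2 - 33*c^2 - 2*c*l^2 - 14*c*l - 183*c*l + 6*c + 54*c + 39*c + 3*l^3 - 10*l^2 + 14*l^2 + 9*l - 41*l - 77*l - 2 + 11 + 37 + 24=-30*c^3 - 7*c^2 + 99*c + 3*l^3 + l^2*(4 - 2*c) + l*(-91*c^2 - 197*c - 109) + 70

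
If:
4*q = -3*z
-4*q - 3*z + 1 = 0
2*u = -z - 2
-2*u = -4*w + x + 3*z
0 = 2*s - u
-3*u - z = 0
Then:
No Solution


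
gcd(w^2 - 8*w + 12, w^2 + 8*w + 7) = 1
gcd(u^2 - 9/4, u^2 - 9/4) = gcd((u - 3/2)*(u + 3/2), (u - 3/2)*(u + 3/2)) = u^2 - 9/4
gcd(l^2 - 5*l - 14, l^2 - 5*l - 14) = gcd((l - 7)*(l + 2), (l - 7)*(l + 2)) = l^2 - 5*l - 14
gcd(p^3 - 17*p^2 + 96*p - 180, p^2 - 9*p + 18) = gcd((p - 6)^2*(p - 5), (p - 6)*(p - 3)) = p - 6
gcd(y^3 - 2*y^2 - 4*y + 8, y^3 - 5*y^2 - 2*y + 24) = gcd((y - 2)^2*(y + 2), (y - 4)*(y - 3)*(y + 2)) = y + 2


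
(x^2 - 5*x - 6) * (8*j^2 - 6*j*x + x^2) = 8*j^2*x^2 - 40*j^2*x - 48*j^2 - 6*j*x^3 + 30*j*x^2 + 36*j*x + x^4 - 5*x^3 - 6*x^2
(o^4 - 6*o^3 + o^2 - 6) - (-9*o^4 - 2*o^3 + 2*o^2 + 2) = 10*o^4 - 4*o^3 - o^2 - 8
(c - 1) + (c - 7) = 2*c - 8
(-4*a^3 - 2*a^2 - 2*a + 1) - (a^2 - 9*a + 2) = -4*a^3 - 3*a^2 + 7*a - 1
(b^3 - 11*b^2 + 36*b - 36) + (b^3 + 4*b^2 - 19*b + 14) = 2*b^3 - 7*b^2 + 17*b - 22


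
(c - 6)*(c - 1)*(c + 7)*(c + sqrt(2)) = c^4 + sqrt(2)*c^3 - 43*c^2 - 43*sqrt(2)*c + 42*c + 42*sqrt(2)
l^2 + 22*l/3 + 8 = (l + 4/3)*(l + 6)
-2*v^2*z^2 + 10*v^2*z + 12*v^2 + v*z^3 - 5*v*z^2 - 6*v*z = (-2*v + z)*(z - 6)*(v*z + v)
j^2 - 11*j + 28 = (j - 7)*(j - 4)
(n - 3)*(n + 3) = n^2 - 9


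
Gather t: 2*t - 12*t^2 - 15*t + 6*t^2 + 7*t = -6*t^2 - 6*t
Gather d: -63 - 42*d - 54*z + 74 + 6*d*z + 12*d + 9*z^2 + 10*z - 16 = d*(6*z - 30) + 9*z^2 - 44*z - 5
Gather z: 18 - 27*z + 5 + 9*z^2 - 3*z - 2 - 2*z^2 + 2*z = 7*z^2 - 28*z + 21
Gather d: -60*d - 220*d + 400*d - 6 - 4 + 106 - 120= 120*d - 24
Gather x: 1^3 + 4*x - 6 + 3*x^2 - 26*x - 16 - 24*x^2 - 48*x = -21*x^2 - 70*x - 21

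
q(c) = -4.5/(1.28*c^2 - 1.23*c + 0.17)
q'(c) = -4.5*(1.23 - 2.56*c)/(1.28*c^2 - 1.23*c + 0.17)^2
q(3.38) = -0.42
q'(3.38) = 0.30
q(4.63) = -0.21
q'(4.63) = 0.10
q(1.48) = -3.90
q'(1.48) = 8.66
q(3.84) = -0.31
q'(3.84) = 0.19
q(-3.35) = -0.24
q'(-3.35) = -0.13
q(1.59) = -3.10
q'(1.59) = 6.08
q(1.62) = -2.93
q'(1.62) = 5.56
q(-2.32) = -0.45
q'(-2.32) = -0.33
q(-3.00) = -0.29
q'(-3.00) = -0.17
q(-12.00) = -0.02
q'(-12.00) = -0.00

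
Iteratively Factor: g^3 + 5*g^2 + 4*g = (g + 1)*(g^2 + 4*g) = g*(g + 1)*(g + 4)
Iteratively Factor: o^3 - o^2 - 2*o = (o)*(o^2 - o - 2) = o*(o + 1)*(o - 2)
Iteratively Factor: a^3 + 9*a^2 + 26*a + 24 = (a + 3)*(a^2 + 6*a + 8) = (a + 2)*(a + 3)*(a + 4)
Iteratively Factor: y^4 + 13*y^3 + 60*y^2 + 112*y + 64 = (y + 4)*(y^3 + 9*y^2 + 24*y + 16) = (y + 4)^2*(y^2 + 5*y + 4) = (y + 1)*(y + 4)^2*(y + 4)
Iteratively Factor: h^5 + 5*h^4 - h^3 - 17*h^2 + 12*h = (h - 1)*(h^4 + 6*h^3 + 5*h^2 - 12*h) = (h - 1)*(h + 3)*(h^3 + 3*h^2 - 4*h) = h*(h - 1)*(h + 3)*(h^2 + 3*h - 4) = h*(h - 1)^2*(h + 3)*(h + 4)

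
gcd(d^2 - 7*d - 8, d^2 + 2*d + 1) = d + 1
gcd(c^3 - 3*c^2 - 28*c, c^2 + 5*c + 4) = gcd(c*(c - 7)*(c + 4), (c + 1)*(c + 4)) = c + 4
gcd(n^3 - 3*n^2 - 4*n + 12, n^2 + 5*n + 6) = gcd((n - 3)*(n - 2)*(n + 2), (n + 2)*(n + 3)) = n + 2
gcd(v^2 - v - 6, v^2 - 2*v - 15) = 1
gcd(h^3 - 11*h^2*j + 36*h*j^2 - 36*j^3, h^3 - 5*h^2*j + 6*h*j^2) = h^2 - 5*h*j + 6*j^2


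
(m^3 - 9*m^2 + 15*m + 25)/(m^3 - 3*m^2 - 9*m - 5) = (m - 5)/(m + 1)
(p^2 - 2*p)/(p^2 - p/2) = 2*(p - 2)/(2*p - 1)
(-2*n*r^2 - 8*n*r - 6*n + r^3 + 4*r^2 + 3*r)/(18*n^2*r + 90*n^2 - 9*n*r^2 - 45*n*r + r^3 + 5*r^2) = (-2*n*r^2 - 8*n*r - 6*n + r^3 + 4*r^2 + 3*r)/(18*n^2*r + 90*n^2 - 9*n*r^2 - 45*n*r + r^3 + 5*r^2)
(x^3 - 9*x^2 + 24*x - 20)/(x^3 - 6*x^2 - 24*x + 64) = (x^2 - 7*x + 10)/(x^2 - 4*x - 32)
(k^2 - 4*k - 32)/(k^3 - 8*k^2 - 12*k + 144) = (k - 8)/(k^2 - 12*k + 36)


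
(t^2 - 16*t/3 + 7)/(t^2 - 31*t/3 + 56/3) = (t - 3)/(t - 8)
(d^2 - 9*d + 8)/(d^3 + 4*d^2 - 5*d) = (d - 8)/(d*(d + 5))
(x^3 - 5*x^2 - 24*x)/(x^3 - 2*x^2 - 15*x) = (x - 8)/(x - 5)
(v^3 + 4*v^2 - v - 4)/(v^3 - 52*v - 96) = (-v^3 - 4*v^2 + v + 4)/(-v^3 + 52*v + 96)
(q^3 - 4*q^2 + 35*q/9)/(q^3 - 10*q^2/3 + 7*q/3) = (q - 5/3)/(q - 1)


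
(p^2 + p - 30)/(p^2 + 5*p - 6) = (p - 5)/(p - 1)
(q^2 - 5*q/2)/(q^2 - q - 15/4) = 2*q/(2*q + 3)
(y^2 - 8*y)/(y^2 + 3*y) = (y - 8)/(y + 3)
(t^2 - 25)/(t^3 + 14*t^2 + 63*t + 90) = (t - 5)/(t^2 + 9*t + 18)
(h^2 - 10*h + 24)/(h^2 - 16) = (h - 6)/(h + 4)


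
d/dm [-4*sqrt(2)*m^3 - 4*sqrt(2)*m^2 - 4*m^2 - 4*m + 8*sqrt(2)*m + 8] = -12*sqrt(2)*m^2 - 8*sqrt(2)*m - 8*m - 4 + 8*sqrt(2)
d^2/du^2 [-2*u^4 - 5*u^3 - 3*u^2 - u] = -24*u^2 - 30*u - 6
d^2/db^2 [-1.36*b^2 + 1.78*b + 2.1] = -2.72000000000000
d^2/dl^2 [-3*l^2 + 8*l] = -6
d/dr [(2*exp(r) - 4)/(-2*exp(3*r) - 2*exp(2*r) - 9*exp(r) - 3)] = 2*((exp(r) - 2)*(6*exp(2*r) + 4*exp(r) + 9) - 2*exp(3*r) - 2*exp(2*r) - 9*exp(r) - 3)*exp(r)/(2*exp(3*r) + 2*exp(2*r) + 9*exp(r) + 3)^2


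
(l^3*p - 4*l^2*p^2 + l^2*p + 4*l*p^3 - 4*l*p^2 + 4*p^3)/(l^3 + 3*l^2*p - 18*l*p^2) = p*(l^3 - 4*l^2*p + l^2 + 4*l*p^2 - 4*l*p + 4*p^2)/(l*(l^2 + 3*l*p - 18*p^2))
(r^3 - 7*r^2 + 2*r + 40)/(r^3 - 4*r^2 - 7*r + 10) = (r - 4)/(r - 1)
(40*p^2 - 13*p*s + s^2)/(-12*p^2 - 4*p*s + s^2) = (-40*p^2 + 13*p*s - s^2)/(12*p^2 + 4*p*s - s^2)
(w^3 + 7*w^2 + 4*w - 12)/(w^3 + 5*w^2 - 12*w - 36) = (w - 1)/(w - 3)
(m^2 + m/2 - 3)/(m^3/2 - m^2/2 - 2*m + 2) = (2*m - 3)/(m^2 - 3*m + 2)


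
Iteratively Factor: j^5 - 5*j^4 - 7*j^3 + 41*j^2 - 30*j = (j - 5)*(j^4 - 7*j^2 + 6*j) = j*(j - 5)*(j^3 - 7*j + 6) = j*(j - 5)*(j + 3)*(j^2 - 3*j + 2) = j*(j - 5)*(j - 2)*(j + 3)*(j - 1)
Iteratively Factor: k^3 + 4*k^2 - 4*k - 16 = (k + 2)*(k^2 + 2*k - 8) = (k + 2)*(k + 4)*(k - 2)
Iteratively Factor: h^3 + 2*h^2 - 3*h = (h)*(h^2 + 2*h - 3) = h*(h + 3)*(h - 1)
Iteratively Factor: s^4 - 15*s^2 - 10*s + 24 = (s - 1)*(s^3 + s^2 - 14*s - 24) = (s - 1)*(s + 3)*(s^2 - 2*s - 8) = (s - 1)*(s + 2)*(s + 3)*(s - 4)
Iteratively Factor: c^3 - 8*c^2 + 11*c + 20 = (c - 4)*(c^2 - 4*c - 5) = (c - 4)*(c + 1)*(c - 5)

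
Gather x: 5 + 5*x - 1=5*x + 4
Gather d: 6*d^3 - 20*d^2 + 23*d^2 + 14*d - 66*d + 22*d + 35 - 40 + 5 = 6*d^3 + 3*d^2 - 30*d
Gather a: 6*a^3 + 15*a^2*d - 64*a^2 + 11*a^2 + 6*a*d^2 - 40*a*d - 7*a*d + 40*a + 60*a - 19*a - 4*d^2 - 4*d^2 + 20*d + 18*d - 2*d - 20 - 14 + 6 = 6*a^3 + a^2*(15*d - 53) + a*(6*d^2 - 47*d + 81) - 8*d^2 + 36*d - 28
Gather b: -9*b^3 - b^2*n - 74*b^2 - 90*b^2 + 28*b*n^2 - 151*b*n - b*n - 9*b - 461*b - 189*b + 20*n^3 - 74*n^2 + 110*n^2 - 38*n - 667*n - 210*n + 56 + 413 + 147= -9*b^3 + b^2*(-n - 164) + b*(28*n^2 - 152*n - 659) + 20*n^3 + 36*n^2 - 915*n + 616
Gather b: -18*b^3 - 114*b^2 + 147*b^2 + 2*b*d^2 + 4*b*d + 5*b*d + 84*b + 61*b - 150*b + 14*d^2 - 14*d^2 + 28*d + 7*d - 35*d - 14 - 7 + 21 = -18*b^3 + 33*b^2 + b*(2*d^2 + 9*d - 5)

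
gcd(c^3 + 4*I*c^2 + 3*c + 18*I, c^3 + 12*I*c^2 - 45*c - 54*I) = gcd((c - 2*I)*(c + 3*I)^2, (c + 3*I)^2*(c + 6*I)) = c^2 + 6*I*c - 9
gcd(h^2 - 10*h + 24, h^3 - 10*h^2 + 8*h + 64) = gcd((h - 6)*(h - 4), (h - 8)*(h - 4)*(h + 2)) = h - 4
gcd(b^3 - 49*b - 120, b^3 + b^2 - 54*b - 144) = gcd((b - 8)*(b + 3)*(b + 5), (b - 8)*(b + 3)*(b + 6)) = b^2 - 5*b - 24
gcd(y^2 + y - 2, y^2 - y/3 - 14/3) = y + 2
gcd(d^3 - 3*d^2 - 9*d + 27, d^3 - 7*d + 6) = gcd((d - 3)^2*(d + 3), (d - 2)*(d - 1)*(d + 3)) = d + 3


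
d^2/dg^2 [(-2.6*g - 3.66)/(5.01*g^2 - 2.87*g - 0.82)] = ((2.6*g + 3.66)*(10.02*g - 2.87)*(20.04*g - 5.74) + (78.156*g + 21.7492)*(-5.01*g^2 + 2.87*g + 0.82))/(-5.01*g^2 + 2.87*g + 0.82)^3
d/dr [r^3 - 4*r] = 3*r^2 - 4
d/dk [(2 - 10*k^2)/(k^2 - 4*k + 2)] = 4*(10*k^2 - 11*k + 2)/(k^4 - 8*k^3 + 20*k^2 - 16*k + 4)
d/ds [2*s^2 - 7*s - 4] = 4*s - 7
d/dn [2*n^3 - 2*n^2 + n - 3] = 6*n^2 - 4*n + 1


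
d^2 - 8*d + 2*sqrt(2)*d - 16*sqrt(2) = (d - 8)*(d + 2*sqrt(2))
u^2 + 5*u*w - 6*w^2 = (u - w)*(u + 6*w)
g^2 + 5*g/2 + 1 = (g + 1/2)*(g + 2)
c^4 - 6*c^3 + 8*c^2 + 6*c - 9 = (c - 3)^2*(c - 1)*(c + 1)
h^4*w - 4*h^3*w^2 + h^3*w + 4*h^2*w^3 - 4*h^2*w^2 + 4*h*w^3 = h*(h - 2*w)^2*(h*w + w)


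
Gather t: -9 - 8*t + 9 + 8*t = 0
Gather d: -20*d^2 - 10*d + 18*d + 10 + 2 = -20*d^2 + 8*d + 12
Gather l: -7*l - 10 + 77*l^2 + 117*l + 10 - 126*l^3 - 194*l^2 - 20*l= -126*l^3 - 117*l^2 + 90*l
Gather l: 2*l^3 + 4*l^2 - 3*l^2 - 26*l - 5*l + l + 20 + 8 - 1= 2*l^3 + l^2 - 30*l + 27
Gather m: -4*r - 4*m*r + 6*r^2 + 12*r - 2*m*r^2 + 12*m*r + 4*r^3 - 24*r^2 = m*(-2*r^2 + 8*r) + 4*r^3 - 18*r^2 + 8*r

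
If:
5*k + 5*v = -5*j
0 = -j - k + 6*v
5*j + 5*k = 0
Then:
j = -k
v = 0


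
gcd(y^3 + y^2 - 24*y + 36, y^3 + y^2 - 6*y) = y - 2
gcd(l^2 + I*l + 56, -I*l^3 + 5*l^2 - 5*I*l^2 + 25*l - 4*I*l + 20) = 1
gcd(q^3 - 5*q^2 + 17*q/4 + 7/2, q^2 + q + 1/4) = q + 1/2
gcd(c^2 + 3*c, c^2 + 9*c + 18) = c + 3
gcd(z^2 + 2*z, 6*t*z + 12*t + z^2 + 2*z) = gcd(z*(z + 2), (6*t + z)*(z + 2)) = z + 2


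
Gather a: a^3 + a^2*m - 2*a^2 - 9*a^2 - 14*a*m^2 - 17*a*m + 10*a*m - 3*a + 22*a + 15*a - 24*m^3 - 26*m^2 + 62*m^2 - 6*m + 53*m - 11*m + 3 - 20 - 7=a^3 + a^2*(m - 11) + a*(-14*m^2 - 7*m + 34) - 24*m^3 + 36*m^2 + 36*m - 24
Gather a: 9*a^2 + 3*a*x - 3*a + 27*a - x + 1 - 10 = 9*a^2 + a*(3*x + 24) - x - 9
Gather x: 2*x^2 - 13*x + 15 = 2*x^2 - 13*x + 15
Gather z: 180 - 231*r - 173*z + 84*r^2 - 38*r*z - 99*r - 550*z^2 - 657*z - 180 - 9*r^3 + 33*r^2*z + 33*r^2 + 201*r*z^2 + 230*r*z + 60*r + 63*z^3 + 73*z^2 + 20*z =-9*r^3 + 117*r^2 - 270*r + 63*z^3 + z^2*(201*r - 477) + z*(33*r^2 + 192*r - 810)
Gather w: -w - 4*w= -5*w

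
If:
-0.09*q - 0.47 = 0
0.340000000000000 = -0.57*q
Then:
No Solution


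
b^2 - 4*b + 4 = (b - 2)^2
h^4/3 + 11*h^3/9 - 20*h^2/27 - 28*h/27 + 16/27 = (h/3 + 1/3)*(h - 2/3)^2*(h + 4)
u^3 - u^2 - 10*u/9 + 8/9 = (u - 4/3)*(u - 2/3)*(u + 1)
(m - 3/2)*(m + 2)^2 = m^3 + 5*m^2/2 - 2*m - 6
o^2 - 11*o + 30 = (o - 6)*(o - 5)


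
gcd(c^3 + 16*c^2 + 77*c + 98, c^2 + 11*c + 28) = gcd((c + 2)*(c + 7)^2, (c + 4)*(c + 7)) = c + 7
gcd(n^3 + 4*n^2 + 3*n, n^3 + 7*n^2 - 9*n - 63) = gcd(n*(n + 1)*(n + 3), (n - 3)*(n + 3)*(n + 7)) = n + 3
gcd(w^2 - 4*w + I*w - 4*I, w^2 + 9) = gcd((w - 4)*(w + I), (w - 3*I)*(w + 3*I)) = 1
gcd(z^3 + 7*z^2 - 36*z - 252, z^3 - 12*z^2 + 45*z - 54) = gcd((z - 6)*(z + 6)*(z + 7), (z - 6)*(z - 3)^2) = z - 6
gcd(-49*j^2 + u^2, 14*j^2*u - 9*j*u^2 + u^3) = -7*j + u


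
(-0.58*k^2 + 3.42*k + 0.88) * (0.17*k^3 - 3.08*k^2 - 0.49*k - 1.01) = -0.0986*k^5 + 2.3678*k^4 - 10.0998*k^3 - 3.8004*k^2 - 3.8854*k - 0.8888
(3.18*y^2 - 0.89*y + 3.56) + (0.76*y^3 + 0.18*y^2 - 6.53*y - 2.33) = 0.76*y^3 + 3.36*y^2 - 7.42*y + 1.23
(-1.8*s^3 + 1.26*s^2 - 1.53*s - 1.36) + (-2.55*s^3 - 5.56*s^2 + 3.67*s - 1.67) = -4.35*s^3 - 4.3*s^2 + 2.14*s - 3.03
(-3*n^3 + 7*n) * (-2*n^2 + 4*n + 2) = 6*n^5 - 12*n^4 - 20*n^3 + 28*n^2 + 14*n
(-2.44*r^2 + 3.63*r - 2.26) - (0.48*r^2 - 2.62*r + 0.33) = -2.92*r^2 + 6.25*r - 2.59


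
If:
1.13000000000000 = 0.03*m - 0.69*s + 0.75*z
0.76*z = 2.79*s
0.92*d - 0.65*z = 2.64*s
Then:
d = 1.48819541841982*z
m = 37.6666666666667 - 18.7347670250896*z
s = 0.272401433691756*z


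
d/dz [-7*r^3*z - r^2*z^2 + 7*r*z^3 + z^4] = -7*r^3 - 2*r^2*z + 21*r*z^2 + 4*z^3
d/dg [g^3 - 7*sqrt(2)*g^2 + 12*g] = 3*g^2 - 14*sqrt(2)*g + 12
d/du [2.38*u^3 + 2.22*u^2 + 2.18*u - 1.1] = 7.14*u^2 + 4.44*u + 2.18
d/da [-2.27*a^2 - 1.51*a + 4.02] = -4.54*a - 1.51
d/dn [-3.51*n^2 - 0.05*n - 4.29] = -7.02*n - 0.05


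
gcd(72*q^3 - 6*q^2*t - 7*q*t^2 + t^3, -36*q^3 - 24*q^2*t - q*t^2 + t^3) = 18*q^2 + 3*q*t - t^2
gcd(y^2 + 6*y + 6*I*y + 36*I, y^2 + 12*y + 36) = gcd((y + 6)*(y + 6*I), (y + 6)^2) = y + 6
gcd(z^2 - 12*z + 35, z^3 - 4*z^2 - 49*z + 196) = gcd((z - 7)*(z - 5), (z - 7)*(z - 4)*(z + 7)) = z - 7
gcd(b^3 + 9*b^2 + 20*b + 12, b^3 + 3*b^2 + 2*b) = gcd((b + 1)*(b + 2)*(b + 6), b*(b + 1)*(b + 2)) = b^2 + 3*b + 2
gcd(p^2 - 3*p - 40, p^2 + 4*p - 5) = p + 5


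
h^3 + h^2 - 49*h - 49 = (h - 7)*(h + 1)*(h + 7)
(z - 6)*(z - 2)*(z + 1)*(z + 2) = z^4 - 5*z^3 - 10*z^2 + 20*z + 24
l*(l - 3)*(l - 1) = l^3 - 4*l^2 + 3*l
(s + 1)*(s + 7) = s^2 + 8*s + 7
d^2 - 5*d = d*(d - 5)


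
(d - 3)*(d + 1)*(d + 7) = d^3 + 5*d^2 - 17*d - 21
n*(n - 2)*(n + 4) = n^3 + 2*n^2 - 8*n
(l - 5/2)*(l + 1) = l^2 - 3*l/2 - 5/2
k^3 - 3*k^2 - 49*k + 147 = (k - 7)*(k - 3)*(k + 7)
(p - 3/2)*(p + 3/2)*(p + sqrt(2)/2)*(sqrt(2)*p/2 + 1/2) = sqrt(2)*p^4/2 + p^3 - 7*sqrt(2)*p^2/8 - 9*p/4 - 9*sqrt(2)/16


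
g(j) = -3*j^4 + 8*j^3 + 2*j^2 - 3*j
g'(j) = -12*j^3 + 24*j^2 + 4*j - 3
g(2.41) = 15.16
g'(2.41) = -21.94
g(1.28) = 8.16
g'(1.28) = 16.28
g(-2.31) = -166.43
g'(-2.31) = 263.74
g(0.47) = -0.28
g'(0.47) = 2.94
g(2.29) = 17.19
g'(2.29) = -12.09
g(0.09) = -0.25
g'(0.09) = -2.45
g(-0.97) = -5.17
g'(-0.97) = 26.65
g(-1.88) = -77.92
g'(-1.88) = 154.04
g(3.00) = -18.00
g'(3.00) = -99.00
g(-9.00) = -25326.00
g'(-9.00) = 10653.00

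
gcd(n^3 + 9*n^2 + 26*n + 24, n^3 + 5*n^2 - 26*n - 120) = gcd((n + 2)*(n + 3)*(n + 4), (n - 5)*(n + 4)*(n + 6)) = n + 4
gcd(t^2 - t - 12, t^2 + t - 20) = t - 4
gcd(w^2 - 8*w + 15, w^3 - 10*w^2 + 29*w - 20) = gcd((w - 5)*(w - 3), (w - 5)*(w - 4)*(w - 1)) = w - 5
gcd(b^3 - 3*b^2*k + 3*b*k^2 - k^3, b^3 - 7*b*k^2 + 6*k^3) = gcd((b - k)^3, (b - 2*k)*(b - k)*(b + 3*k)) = b - k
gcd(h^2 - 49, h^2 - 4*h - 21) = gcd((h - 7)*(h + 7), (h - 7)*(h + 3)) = h - 7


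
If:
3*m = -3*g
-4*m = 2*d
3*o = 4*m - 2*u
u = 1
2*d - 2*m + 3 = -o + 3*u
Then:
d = 2/7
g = 1/7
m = -1/7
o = -6/7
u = 1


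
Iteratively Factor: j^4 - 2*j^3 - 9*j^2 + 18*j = (j)*(j^3 - 2*j^2 - 9*j + 18) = j*(j - 3)*(j^2 + j - 6) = j*(j - 3)*(j + 3)*(j - 2)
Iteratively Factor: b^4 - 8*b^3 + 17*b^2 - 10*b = (b - 5)*(b^3 - 3*b^2 + 2*b) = (b - 5)*(b - 1)*(b^2 - 2*b) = b*(b - 5)*(b - 1)*(b - 2)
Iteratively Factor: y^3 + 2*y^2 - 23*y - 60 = (y + 4)*(y^2 - 2*y - 15) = (y + 3)*(y + 4)*(y - 5)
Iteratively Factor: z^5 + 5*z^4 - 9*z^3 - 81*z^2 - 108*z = (z)*(z^4 + 5*z^3 - 9*z^2 - 81*z - 108) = z*(z + 3)*(z^3 + 2*z^2 - 15*z - 36) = z*(z + 3)^2*(z^2 - z - 12) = z*(z - 4)*(z + 3)^2*(z + 3)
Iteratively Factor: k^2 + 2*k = (k + 2)*(k)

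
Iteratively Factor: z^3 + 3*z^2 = (z + 3)*(z^2) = z*(z + 3)*(z)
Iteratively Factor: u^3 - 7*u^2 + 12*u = (u - 4)*(u^2 - 3*u) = (u - 4)*(u - 3)*(u)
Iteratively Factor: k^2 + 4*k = (k)*(k + 4)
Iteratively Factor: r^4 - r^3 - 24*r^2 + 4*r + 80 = (r + 2)*(r^3 - 3*r^2 - 18*r + 40) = (r - 2)*(r + 2)*(r^2 - r - 20) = (r - 2)*(r + 2)*(r + 4)*(r - 5)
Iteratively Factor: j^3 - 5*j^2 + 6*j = (j - 3)*(j^2 - 2*j) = j*(j - 3)*(j - 2)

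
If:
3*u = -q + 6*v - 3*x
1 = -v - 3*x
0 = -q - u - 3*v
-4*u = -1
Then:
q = -1/10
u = 1/4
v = -1/20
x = -19/60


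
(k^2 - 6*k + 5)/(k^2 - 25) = (k - 1)/(k + 5)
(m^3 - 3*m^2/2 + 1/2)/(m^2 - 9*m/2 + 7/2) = (2*m^2 - m - 1)/(2*m - 7)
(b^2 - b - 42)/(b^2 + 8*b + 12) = (b - 7)/(b + 2)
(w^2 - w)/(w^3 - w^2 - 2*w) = (1 - w)/(-w^2 + w + 2)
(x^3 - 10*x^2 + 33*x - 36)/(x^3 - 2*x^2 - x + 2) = (x^3 - 10*x^2 + 33*x - 36)/(x^3 - 2*x^2 - x + 2)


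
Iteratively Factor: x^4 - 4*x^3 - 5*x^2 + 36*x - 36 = (x - 3)*(x^3 - x^2 - 8*x + 12) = (x - 3)*(x - 2)*(x^2 + x - 6) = (x - 3)*(x - 2)^2*(x + 3)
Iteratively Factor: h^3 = (h)*(h^2) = h^2*(h)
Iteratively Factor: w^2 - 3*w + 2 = (w - 1)*(w - 2)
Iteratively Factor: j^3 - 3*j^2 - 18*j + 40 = (j + 4)*(j^2 - 7*j + 10) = (j - 5)*(j + 4)*(j - 2)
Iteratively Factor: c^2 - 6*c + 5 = (c - 1)*(c - 5)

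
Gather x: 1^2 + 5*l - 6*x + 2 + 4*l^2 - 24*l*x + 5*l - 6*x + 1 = 4*l^2 + 10*l + x*(-24*l - 12) + 4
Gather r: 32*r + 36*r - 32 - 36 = 68*r - 68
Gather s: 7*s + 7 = 7*s + 7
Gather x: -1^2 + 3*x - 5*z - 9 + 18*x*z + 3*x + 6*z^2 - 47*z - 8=x*(18*z + 6) + 6*z^2 - 52*z - 18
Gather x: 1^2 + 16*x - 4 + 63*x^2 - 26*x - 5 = 63*x^2 - 10*x - 8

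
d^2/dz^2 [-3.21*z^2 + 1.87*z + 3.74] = -6.42000000000000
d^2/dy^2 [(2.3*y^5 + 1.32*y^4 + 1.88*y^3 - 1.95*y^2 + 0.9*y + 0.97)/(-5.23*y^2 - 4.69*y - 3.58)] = (-377.47002*y^7 - 974.867816*y^6 - 1576.508424*y^5 - 1481.02224*y^4 - 1101.365926*y^3 - 770.66289*y^2 - 186.219666*y + 73.857282)/(143.055667*y^6 + 384.855303*y^5 + 638.888955*y^4 + 630.038185*y^3 + 437.32743*y^2 + 180.326748*y + 45.882712)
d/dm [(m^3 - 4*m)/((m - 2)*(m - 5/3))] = 3*(3*m^2 - 10*m - 10)/(9*m^2 - 30*m + 25)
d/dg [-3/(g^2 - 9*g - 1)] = 3*(2*g - 9)/(-g^2 + 9*g + 1)^2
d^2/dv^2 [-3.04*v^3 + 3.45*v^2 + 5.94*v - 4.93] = 6.9 - 18.24*v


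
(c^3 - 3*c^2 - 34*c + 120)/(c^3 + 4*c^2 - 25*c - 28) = (c^2 + c - 30)/(c^2 + 8*c + 7)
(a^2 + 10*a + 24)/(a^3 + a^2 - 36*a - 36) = (a + 4)/(a^2 - 5*a - 6)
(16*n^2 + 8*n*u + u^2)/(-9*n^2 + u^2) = (16*n^2 + 8*n*u + u^2)/(-9*n^2 + u^2)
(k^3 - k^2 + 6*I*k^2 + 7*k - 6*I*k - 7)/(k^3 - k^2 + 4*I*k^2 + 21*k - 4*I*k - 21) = (k - I)/(k - 3*I)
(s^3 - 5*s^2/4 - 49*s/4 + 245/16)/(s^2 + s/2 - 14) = (8*s^2 + 18*s - 35)/(8*(s + 4))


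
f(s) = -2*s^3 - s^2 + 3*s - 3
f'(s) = -6*s^2 - 2*s + 3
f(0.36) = -2.14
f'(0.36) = 1.50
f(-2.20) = 6.86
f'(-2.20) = -21.64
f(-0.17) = -3.53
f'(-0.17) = 3.17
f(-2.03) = 3.52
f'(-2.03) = -17.67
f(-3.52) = 61.28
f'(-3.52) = -64.30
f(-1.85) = 0.69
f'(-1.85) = -13.84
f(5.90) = -430.87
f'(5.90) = -217.66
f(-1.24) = -4.44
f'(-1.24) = -3.75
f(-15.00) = 6477.00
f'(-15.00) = -1317.00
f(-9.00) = 1347.00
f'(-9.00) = -465.00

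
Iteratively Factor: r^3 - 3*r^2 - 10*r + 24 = (r - 2)*(r^2 - r - 12) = (r - 2)*(r + 3)*(r - 4)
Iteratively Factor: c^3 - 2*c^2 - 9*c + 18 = (c - 3)*(c^2 + c - 6) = (c - 3)*(c - 2)*(c + 3)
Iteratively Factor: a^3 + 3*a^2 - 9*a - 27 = (a + 3)*(a^2 - 9) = (a - 3)*(a + 3)*(a + 3)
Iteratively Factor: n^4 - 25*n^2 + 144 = (n - 3)*(n^3 + 3*n^2 - 16*n - 48) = (n - 3)*(n + 3)*(n^2 - 16) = (n - 3)*(n + 3)*(n + 4)*(n - 4)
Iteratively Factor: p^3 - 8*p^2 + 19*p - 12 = (p - 4)*(p^2 - 4*p + 3) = (p - 4)*(p - 3)*(p - 1)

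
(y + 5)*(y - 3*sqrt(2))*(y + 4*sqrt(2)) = y^3 + sqrt(2)*y^2 + 5*y^2 - 24*y + 5*sqrt(2)*y - 120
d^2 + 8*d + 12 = (d + 2)*(d + 6)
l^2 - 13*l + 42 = (l - 7)*(l - 6)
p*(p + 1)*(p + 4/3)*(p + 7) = p^4 + 28*p^3/3 + 53*p^2/3 + 28*p/3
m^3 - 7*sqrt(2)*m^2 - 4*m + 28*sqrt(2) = (m - 2)*(m + 2)*(m - 7*sqrt(2))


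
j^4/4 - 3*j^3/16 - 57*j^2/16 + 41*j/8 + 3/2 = (j/4 + 1)*(j - 3)*(j - 2)*(j + 1/4)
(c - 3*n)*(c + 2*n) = c^2 - c*n - 6*n^2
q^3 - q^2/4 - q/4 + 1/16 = (q - 1/2)*(q - 1/4)*(q + 1/2)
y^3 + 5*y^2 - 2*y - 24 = (y - 2)*(y + 3)*(y + 4)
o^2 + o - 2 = (o - 1)*(o + 2)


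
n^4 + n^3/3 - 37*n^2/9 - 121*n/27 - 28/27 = (n - 7/3)*(n + 1/3)*(n + 1)*(n + 4/3)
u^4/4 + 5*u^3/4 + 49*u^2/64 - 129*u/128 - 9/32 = (u/4 + 1)*(u - 3/4)*(u + 1/4)*(u + 3/2)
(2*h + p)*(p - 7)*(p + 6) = 2*h*p^2 - 2*h*p - 84*h + p^3 - p^2 - 42*p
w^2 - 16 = (w - 4)*(w + 4)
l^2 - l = l*(l - 1)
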